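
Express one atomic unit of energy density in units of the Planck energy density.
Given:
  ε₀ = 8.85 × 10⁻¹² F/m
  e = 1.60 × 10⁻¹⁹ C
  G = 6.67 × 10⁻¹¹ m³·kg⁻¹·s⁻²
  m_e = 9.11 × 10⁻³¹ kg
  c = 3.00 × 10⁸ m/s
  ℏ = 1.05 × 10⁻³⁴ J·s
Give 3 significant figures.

6.44 × 10⁻¹⁰¹

atomic unit of energy density: u_au = E_h/a₀³ = m_e⁴e¹⁰/((4πε₀)⁵ℏ⁸) = 3.01 × 10¹³ J/m³
Planck energy density: u_P = c⁷/(ℏG²) = 4.68 × 10¹¹³ J/m³
ratio = 3.01 × 10¹³ / 4.68 × 10¹¹³ = 6.44 × 10⁻¹⁰¹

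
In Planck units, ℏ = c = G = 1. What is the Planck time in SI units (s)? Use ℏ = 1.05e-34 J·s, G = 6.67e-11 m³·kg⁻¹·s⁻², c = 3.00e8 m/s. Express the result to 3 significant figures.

From ℏ = c = G = 1 the time scale is t_P = √(ℏG/c⁵).
  = √(2.88e-87)
  = 5.37e-44 s

5.37e-44 s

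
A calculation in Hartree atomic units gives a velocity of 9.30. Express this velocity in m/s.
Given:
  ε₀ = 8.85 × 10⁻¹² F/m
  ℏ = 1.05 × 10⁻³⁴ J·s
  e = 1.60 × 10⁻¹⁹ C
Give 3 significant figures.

One atomic unit of velocity: v_au = e²/(4πε₀ℏ) = 2.19 × 10⁶ m/s.
9.30 × 2.19 × 10⁶ m/s = 2.04 × 10⁷ m/s

2.04 × 10⁷ m/s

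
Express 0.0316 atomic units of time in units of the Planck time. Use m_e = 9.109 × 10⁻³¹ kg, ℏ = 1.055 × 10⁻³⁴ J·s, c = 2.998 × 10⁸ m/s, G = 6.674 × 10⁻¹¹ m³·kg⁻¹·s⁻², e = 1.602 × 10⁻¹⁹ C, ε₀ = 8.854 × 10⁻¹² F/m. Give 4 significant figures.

1.420 × 10²⁵

atomic unit of time: τ_au = (4πε₀)²ℏ³/(m_e e⁴) = 2.423 × 10⁻¹⁷ s
Planck time: t_P = √(ℏG/c⁵) = 5.392 × 10⁻⁴⁴ s
0.0316 × 2.423 × 10⁻¹⁷ / 5.392 × 10⁻⁴⁴ = 1.420 × 10²⁵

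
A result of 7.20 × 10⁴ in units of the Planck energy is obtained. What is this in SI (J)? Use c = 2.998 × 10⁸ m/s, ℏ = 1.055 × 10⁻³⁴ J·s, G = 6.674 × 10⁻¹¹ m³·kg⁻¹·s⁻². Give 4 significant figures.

1.409 × 10¹⁴ J

One Planck energy: E_P = √(ℏc⁵/G) = 1.957 × 10⁹ J.
7.20 × 10⁴ × 1.957 × 10⁹ J = 1.409 × 10¹⁴ J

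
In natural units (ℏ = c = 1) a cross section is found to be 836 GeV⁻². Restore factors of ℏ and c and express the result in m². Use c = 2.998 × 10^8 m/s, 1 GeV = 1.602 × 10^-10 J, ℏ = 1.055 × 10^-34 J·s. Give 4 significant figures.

3.259 × 10^-29 m²

Area is [L]² = [E]⁻²·(ℏc)²; restore (ℏc)².
1 GeV⁻² → (ℏc)² × (1 GeV in J)⁻² = 3.898 × 10^-32 m².
Result: 836 × 3.898 × 10^-32 = 3.259 × 10^-29 m².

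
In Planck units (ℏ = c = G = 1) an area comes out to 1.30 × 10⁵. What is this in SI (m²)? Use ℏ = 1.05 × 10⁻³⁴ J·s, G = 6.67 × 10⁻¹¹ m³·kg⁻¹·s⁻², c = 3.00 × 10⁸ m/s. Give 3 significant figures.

One Planck area: A_P = ℏG/c³ = 2.59 × 10⁻⁷⁰ m².
1.30 × 10⁵ × 2.59 × 10⁻⁷⁰ m² = 3.37 × 10⁻⁶⁵ m²

3.37 × 10⁻⁶⁵ m²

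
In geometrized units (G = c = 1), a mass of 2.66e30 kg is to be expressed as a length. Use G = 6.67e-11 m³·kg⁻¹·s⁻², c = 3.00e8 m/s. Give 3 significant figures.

1.97e3 m

In G = c = 1 units mass has dimensions of length; the conversion factor is G/c².
2.66e30 kg × (G/c²) = 1.97e3 m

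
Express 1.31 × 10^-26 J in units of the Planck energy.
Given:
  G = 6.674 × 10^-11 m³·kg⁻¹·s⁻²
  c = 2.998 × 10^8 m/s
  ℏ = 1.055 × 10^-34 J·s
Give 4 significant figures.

6.695 × 10^-36

Planck energy: E_P = √(ℏc⁵/G) = 1.957 × 10^9 J.
1.31 × 10^-26 / 1.957 × 10^9 = 6.695 × 10^-36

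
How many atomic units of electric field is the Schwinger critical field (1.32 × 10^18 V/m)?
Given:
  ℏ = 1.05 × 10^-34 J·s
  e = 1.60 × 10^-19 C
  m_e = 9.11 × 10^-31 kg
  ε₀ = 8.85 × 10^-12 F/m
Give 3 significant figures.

atomic unit of electric field: E_au = E_h/(e a₀) = m_e²e⁵/((4πε₀)³ℏ⁴) = 5.20 × 10^11 V/m.
1.32 × 10^18 / 5.20 × 10^11 = 2.54 × 10^6

2.54 × 10^6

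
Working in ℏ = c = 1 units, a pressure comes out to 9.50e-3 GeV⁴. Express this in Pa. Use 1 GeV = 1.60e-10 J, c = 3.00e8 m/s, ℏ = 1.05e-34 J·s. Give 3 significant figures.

1.99e35 Pa

Pressure is [E]/[L]³ = [E]⁴/(ℏc)³.
1 GeV⁴ → 1/(ℏc)³ × (1 GeV in J)⁴ = 2.10e37 Pa.
Result: 9.50e-3 × 2.10e37 = 1.99e35 Pa.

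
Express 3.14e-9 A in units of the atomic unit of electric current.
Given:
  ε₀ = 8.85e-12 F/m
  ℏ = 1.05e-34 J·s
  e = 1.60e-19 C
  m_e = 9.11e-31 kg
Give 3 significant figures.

atomic unit of electric current: I_au = e E_h/ℏ = m_e e⁵/((4πε₀)²ℏ³) = 6.67e-3 A.
3.14e-9 / 6.67e-3 = 4.71e-7

4.71e-7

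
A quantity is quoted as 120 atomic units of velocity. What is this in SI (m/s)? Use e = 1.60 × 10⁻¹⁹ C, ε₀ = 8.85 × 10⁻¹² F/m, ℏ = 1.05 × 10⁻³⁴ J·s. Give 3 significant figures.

2.63 × 10⁸ m/s

One atomic unit of velocity: v_au = e²/(4πε₀ℏ) = 2.19 × 10⁶ m/s.
120 × 2.19 × 10⁶ m/s = 2.63 × 10⁸ m/s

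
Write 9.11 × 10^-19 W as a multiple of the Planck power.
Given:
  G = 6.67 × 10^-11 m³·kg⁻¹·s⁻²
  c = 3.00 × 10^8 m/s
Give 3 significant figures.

2.50 × 10^-71

Planck power: P_P = c⁵/G = 3.64 × 10^52 W.
9.11 × 10^-19 / 3.64 × 10^52 = 2.50 × 10^-71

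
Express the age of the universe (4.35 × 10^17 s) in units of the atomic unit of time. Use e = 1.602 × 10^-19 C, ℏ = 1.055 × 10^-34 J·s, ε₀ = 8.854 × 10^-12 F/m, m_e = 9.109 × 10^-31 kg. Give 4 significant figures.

1.795 × 10^34

atomic unit of time: τ_au = (4πε₀)²ℏ³/(m_e e⁴) = 2.423 × 10^-17 s.
4.35 × 10^17 / 2.423 × 10^-17 = 1.795 × 10^34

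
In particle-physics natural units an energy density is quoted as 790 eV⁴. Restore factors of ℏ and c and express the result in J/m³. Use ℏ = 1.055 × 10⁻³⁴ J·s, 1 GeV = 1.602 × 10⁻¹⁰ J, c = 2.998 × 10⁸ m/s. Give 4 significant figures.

1.644 × 10⁴ J/m³

[E]/[L]³ = [E]⁴/(ℏc)³; restore (ℏc)⁻³.
1 GeV⁴ → 1/(ℏc)³ × (1 GeV in J)⁴ = 2.082 × 10³⁷ J/m³.
Convert the energy scale: 790 eV⁴ = 7.90 × 10⁻³⁴ GeV⁴.
Result: 7.90 × 10⁻³⁴ × 2.082 × 10³⁷ = 1.644 × 10⁴ J/m³.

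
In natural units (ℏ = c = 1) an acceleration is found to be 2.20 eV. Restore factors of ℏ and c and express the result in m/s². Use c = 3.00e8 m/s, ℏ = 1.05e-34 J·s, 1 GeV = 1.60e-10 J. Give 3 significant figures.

Acceleration is [L]/[T]² = c·[E]/ℏ.
1 GeV → c/ℏ × (1 GeV in J) = 4.57e32 m/s².
Convert the energy scale: 2.20 eV = 2.20e-9 GeV.
Result: 2.20e-9 × 4.57e32 = 1.01e24 m/s².

1.01e24 m/s²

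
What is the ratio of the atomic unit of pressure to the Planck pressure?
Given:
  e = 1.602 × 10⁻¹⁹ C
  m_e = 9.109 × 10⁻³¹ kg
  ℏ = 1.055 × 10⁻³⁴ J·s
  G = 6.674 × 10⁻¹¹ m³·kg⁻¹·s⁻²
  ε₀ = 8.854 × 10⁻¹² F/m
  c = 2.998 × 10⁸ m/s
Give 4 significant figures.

atomic unit of pressure: P_au = E_h/a₀³ = m_e⁴e¹⁰/((4πε₀)⁵ℏ⁸) = 2.929 × 10¹³ Pa
Planck pressure: p_P = c⁷/(ℏG²) = 4.632 × 10¹¹³ Pa
ratio = 2.929 × 10¹³ / 4.632 × 10¹¹³ = 6.323 × 10⁻¹⁰¹

6.323 × 10⁻¹⁰¹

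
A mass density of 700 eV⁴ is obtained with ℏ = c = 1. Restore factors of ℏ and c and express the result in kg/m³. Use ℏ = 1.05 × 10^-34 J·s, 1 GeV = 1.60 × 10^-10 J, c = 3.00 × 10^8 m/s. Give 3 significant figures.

1.63 × 10^-13 kg/m³

Mass density is [E]/(c²[L]³) = [E]⁴/(ℏ³c⁵).
1 GeV⁴ → 1/(ℏ³c⁵) × (1 GeV in J)⁴ = 2.33 × 10^20 kg/m³.
Convert the energy scale: 700 eV⁴ = 7.00 × 10^-34 GeV⁴.
Result: 7.00 × 10^-34 × 2.33 × 10^20 = 1.63 × 10^-13 kg/m³.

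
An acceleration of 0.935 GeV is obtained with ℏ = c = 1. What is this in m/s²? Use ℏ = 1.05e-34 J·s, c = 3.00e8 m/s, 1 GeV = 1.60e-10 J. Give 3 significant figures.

4.27e32 m/s²

Acceleration is [L]/[T]² = c·[E]/ℏ.
1 GeV → c/ℏ × (1 GeV in J) = 4.57e32 m/s².
Result: 0.935 × 4.57e32 = 4.27e32 m/s².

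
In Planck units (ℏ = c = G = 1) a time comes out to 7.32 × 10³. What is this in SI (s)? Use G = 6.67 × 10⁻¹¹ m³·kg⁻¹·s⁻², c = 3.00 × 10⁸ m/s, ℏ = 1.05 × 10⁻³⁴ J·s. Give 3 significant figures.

One Planck time: t_P = √(ℏG/c⁵) = 5.37 × 10⁻⁴⁴ s.
7.32 × 10³ × 5.37 × 10⁻⁴⁴ s = 3.93 × 10⁻⁴⁰ s

3.93 × 10⁻⁴⁰ s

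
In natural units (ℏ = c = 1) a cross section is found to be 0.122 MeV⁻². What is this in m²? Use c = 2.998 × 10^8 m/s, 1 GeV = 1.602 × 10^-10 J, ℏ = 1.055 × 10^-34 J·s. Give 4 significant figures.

4.756 × 10^-27 m²

Area is [L]² = [E]⁻²·(ℏc)²; restore (ℏc)².
1 GeV⁻² → (ℏc)² × (1 GeV in J)⁻² = 3.898 × 10^-32 m².
Convert the energy scale: 0.122 MeV⁻² = 1.22 × 10^5 GeV⁻².
Result: 1.22 × 10^5 × 3.898 × 10^-32 = 4.756 × 10^-27 m².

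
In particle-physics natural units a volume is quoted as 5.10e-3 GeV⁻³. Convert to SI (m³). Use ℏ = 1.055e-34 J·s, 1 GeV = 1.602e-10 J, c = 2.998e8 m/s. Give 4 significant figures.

Volume is [L]³ = [E]⁻³·(ℏc)³.
1 GeV⁻³ → (ℏc)³ × (1 GeV in J)⁻³ = 7.696e-48 m³.
Result: 5.10e-3 × 7.696e-48 = 3.925e-50 m³.

3.925e-50 m³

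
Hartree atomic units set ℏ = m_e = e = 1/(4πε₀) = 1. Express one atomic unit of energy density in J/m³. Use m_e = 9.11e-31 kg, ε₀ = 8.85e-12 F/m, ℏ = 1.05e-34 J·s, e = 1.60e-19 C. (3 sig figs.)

From ℏ = m_e = e = 1/(4πε₀) = 1 the energy density scale is u_au = E_h/a₀³ = m_e⁴e¹⁰/((4πε₀)⁵ℏ⁸).
E_h = 4.38e-18 J
a₀ = 5.26e-11 m
E_h/a₀³ = 3.01e13 J/m³

3.01e13 J/m³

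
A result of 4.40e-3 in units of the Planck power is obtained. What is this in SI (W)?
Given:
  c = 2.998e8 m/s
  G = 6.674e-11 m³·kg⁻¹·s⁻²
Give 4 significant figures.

One Planck power: P_P = c⁵/G = 3.629e52 W.
4.40e-3 × 3.629e52 W = 1.597e50 W

1.597e50 W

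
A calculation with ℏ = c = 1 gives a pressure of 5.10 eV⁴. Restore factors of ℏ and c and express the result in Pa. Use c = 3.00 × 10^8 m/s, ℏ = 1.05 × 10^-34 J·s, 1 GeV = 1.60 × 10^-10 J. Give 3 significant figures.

107 Pa

Pressure is [E]/[L]³ = [E]⁴/(ℏc)³.
1 GeV⁴ → 1/(ℏc)³ × (1 GeV in J)⁴ = 2.10 × 10^37 Pa.
Convert the energy scale: 5.10 eV⁴ = 5.10 × 10^-36 GeV⁴.
Result: 5.10 × 10^-36 × 2.10 × 10^37 = 107 Pa.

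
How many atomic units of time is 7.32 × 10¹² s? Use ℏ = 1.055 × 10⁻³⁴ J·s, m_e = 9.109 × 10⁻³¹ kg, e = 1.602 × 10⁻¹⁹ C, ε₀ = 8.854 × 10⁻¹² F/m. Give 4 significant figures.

3.021 × 10²⁹

atomic unit of time: τ_au = (4πε₀)²ℏ³/(m_e e⁴) = 2.423 × 10⁻¹⁷ s.
7.32 × 10¹² / 2.423 × 10⁻¹⁷ = 3.021 × 10²⁹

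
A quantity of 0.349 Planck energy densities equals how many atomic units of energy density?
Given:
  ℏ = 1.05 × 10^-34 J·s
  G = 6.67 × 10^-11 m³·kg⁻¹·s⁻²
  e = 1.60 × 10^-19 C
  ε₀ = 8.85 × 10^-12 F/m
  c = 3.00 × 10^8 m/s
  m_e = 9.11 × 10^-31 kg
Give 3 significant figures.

5.42 × 10^99

Planck energy density: u_P = c⁷/(ℏG²) = 4.68 × 10^113 J/m³
atomic unit of energy density: u_au = E_h/a₀³ = m_e⁴e¹⁰/((4πε₀)⁵ℏ⁸) = 3.01 × 10^13 J/m³
0.349 × 4.68 × 10^113 / 3.01 × 10^13 = 5.42 × 10^99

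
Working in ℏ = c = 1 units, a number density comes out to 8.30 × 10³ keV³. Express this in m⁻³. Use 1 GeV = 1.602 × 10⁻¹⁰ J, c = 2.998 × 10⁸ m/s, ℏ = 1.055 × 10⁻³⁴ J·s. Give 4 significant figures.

1.078 × 10³³ m⁻³

Number density is [L]⁻³ = [E]³/(ℏc)³.
1 GeV³ → 1/(ℏc)³ × (1 GeV in J)³ = 1.299 × 10⁴⁷ m⁻³.
Convert the energy scale: 8.30 × 10³ keV³ = 8.30 × 10⁻¹⁵ GeV³.
Result: 8.30 × 10⁻¹⁵ × 1.299 × 10⁴⁷ = 1.078 × 10³³ m⁻³.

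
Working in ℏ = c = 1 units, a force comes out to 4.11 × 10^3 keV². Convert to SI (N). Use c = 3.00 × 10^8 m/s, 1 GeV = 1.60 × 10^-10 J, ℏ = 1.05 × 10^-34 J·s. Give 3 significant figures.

Force is [E]/[L] = [E]²/(ℏc); restore (ℏc)⁻¹.
1 GeV² → 1/(ℏc) × (1 GeV in J)² = 8.13 × 10^5 N.
Convert the energy scale: 4.11 × 10^3 keV² = 4.11 × 10^-9 GeV².
Result: 4.11 × 10^-9 × 8.13 × 10^5 = 3.34 × 10^-3 N.

3.34 × 10^-3 N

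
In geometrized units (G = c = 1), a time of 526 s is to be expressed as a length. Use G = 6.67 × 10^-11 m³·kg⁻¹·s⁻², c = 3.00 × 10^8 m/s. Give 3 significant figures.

Time → length via c.
526 s × (c) = 1.58 × 10^11 m

1.58 × 10^11 m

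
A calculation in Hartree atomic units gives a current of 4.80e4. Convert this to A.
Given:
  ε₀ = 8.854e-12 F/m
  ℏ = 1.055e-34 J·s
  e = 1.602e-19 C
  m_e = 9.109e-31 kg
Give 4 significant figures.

317.4 A

One atomic unit of electric current: I_au = e E_h/ℏ = m_e e⁵/((4πε₀)²ℏ³) = 6.612e-3 A.
4.80e4 × 6.612e-3 A = 317.4 A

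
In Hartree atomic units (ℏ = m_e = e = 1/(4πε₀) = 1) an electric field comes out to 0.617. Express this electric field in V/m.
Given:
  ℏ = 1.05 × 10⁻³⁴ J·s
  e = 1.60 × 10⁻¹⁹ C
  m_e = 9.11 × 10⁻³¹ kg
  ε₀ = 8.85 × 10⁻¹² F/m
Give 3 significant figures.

One atomic unit of electric field: E_au = E_h/(e a₀) = m_e²e⁵/((4πε₀)³ℏ⁴) = 5.20 × 10¹¹ V/m.
0.617 × 5.20 × 10¹¹ V/m = 3.21 × 10¹¹ V/m

3.21 × 10¹¹ V/m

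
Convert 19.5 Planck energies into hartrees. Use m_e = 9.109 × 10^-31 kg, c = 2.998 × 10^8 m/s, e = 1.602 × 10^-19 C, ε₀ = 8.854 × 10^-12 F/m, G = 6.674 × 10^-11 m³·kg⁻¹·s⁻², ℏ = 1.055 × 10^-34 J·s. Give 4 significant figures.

Planck energy: E_P = √(ℏc⁵/G) = 1.957 × 10^9 J
hartree: E_h = m_e e⁴/(4πε₀ℏ)² = 4.354 × 10^-18 J
19.5 × 1.957 × 10^9 / 4.354 × 10^-18 = 8.763 × 10^27

8.763 × 10^27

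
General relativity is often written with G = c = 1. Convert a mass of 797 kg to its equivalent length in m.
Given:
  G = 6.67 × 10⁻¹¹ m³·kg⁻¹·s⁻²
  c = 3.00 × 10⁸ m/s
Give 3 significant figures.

In G = c = 1 units mass has dimensions of length; the conversion factor is G/c².
797 kg × (G/c²) = 5.91 × 10⁻²⁵ m

5.91 × 10⁻²⁵ m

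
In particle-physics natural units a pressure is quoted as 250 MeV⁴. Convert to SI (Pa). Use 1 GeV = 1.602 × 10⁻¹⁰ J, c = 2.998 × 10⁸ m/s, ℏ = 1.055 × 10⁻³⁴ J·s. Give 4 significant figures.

Pressure is [E]/[L]³ = [E]⁴/(ℏc)³.
1 GeV⁴ → 1/(ℏc)³ × (1 GeV in J)⁴ = 2.082 × 10³⁷ Pa.
Convert the energy scale: 250 MeV⁴ = 2.50 × 10⁻¹⁰ GeV⁴.
Result: 2.50 × 10⁻¹⁰ × 2.082 × 10³⁷ = 5.204 × 10²⁷ Pa.

5.204 × 10²⁷ Pa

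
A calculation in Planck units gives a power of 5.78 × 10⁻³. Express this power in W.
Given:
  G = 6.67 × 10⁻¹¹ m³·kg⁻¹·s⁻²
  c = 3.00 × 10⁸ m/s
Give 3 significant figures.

One Planck power: P_P = c⁵/G = 3.64 × 10⁵² W.
5.78 × 10⁻³ × 3.64 × 10⁵² W = 2.11 × 10⁵⁰ W

2.11 × 10⁵⁰ W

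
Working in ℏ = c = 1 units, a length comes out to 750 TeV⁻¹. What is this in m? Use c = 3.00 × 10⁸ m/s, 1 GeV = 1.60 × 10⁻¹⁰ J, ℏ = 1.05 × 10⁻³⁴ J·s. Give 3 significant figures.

1.48 × 10⁻¹⁶ m

A length is [E]⁻¹ in ℏ=c=1; restore one factor of ℏc.
1 GeV⁻¹ → ℏc × (1 GeV in J)⁻¹ = 1.97 × 10⁻¹⁶ m.
Convert the energy scale: 750 TeV⁻¹ = 0.750 GeV⁻¹.
Result: 0.750 × 1.97 × 10⁻¹⁶ = 1.48 × 10⁻¹⁶ m.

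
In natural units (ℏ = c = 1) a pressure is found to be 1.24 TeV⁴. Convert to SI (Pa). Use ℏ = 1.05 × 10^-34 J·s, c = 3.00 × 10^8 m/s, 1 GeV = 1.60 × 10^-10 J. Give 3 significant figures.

2.60 × 10^49 Pa

Pressure is [E]/[L]³ = [E]⁴/(ℏc)³.
1 GeV⁴ → 1/(ℏc)³ × (1 GeV in J)⁴ = 2.10 × 10^37 Pa.
Convert the energy scale: 1.24 TeV⁴ = 1.24 × 10^12 GeV⁴.
Result: 1.24 × 10^12 × 2.10 × 10^37 = 2.60 × 10^49 Pa.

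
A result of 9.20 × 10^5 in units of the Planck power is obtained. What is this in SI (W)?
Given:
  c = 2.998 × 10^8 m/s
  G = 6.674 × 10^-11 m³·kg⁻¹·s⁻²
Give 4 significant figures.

One Planck power: P_P = c⁵/G = 3.629 × 10^52 W.
9.20 × 10^5 × 3.629 × 10^52 W = 3.339 × 10^58 W

3.339 × 10^58 W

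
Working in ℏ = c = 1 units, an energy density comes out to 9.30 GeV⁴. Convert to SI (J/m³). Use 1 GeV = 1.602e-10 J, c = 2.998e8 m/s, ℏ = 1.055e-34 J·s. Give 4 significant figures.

[E]/[L]³ = [E]⁴/(ℏc)³; restore (ℏc)⁻³.
1 GeV⁴ → 1/(ℏc)³ × (1 GeV in J)⁴ = 2.082e37 J/m³.
Result: 9.30 × 2.082e37 = 1.936e38 J/m³.

1.936e38 J/m³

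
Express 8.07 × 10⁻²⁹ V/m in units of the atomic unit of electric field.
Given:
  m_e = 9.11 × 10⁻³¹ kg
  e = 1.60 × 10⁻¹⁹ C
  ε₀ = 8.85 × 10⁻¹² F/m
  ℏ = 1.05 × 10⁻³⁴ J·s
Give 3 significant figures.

1.55 × 10⁻⁴⁰

atomic unit of electric field: E_au = E_h/(e a₀) = m_e²e⁵/((4πε₀)³ℏ⁴) = 5.20 × 10¹¹ V/m.
8.07 × 10⁻²⁹ / 5.20 × 10¹¹ = 1.55 × 10⁻⁴⁰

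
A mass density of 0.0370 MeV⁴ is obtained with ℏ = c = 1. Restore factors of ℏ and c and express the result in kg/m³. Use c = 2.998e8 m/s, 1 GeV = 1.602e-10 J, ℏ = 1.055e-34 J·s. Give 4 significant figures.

8.569e6 kg/m³

Mass density is [E]/(c²[L]³) = [E]⁴/(ℏ³c⁵).
1 GeV⁴ → 1/(ℏ³c⁵) × (1 GeV in J)⁴ = 2.316e20 kg/m³.
Convert the energy scale: 0.0370 MeV⁴ = 3.70e-14 GeV⁴.
Result: 3.70e-14 × 2.316e20 = 8.569e6 kg/m³.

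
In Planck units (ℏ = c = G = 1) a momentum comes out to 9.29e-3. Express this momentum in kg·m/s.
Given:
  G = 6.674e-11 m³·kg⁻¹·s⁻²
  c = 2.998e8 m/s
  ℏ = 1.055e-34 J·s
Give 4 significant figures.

One Planck momentum: p_P = √(ℏc³/G) = 6.527 kg·m/s.
9.29e-3 × 6.527 kg·m/s = 0.06063 kg·m/s

0.06063 kg·m/s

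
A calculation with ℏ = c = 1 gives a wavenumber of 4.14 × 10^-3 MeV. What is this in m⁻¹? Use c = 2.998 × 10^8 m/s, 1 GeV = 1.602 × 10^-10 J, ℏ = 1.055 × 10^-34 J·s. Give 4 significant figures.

Inverse length is [E]/(ℏc).
1 GeV → 1/(ℏc) × (1 GeV in J) = 5.065 × 10^15 m⁻¹.
Convert the energy scale: 4.14 × 10^-3 MeV = 4.14 × 10^-6 GeV.
Result: 4.14 × 10^-6 × 5.065 × 10^15 = 2.097 × 10^10 m⁻¹.

2.097 × 10^10 m⁻¹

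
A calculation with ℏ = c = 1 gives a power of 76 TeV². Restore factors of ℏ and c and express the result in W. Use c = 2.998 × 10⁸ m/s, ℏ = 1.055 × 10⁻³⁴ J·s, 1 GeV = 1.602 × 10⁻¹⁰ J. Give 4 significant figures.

Power is [E]/[T] = [E]²/ℏ.
1 GeV² → 1/ℏ × (1 GeV in J)² = 2.433 × 10¹⁴ W.
Convert the energy scale: 76 TeV² = 7.60 × 10⁷ GeV².
Result: 7.60 × 10⁷ × 2.433 × 10¹⁴ = 1.849 × 10²² W.

1.849 × 10²² W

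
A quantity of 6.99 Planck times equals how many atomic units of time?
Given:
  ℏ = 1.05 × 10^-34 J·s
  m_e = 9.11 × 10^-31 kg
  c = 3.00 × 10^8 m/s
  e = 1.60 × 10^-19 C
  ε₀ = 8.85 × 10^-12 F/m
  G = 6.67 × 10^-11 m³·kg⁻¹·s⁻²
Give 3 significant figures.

1.56 × 10^-26

Planck time: t_P = √(ℏG/c⁵) = 5.37 × 10^-44 s
atomic unit of time: τ_au = (4πε₀)²ℏ³/(m_e e⁴) = 2.40 × 10^-17 s
6.99 × 5.37 × 10^-44 / 2.40 × 10^-17 = 1.56 × 10^-26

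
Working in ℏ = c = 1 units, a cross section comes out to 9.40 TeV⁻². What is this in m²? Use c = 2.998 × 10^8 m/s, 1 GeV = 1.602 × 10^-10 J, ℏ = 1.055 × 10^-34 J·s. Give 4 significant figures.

Area is [L]² = [E]⁻²·(ℏc)²; restore (ℏc)².
1 GeV⁻² → (ℏc)² × (1 GeV in J)⁻² = 3.898 × 10^-32 m².
Convert the energy scale: 9.40 TeV⁻² = 9.40 × 10^-6 GeV⁻².
Result: 9.40 × 10^-6 × 3.898 × 10^-32 = 3.664 × 10^-37 m².

3.664 × 10^-37 m²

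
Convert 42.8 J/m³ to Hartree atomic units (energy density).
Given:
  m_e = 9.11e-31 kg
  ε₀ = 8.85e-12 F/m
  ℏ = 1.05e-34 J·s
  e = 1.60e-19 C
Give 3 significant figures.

atomic unit of energy density: u_au = E_h/a₀³ = m_e⁴e¹⁰/((4πε₀)⁵ℏ⁸) = 3.01e13 J/m³.
42.8 / 3.01e13 = 1.42e-12

1.42e-12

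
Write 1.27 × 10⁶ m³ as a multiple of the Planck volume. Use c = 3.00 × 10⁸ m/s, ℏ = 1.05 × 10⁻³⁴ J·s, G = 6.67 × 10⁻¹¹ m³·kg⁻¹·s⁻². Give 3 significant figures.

3.04 × 10¹¹⁰

Planck volume: V_P = (ℏG/c³)^(3/2) = 4.18 × 10⁻¹⁰⁵ m³.
1.27 × 10⁶ / 4.18 × 10⁻¹⁰⁵ = 3.04 × 10¹¹⁰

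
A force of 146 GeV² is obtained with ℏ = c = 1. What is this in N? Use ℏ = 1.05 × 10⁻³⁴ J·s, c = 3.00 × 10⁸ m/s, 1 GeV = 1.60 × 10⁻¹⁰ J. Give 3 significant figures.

1.19 × 10⁸ N

Force is [E]/[L] = [E]²/(ℏc); restore (ℏc)⁻¹.
1 GeV² → 1/(ℏc) × (1 GeV in J)² = 8.13 × 10⁵ N.
Result: 146 × 8.13 × 10⁵ = 1.19 × 10⁸ N.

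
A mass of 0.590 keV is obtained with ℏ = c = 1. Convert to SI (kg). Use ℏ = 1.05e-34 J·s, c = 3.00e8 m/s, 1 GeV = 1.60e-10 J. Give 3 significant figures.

1.05e-33 kg

Mass is [E]/c²; divide by c².
1 GeV → 1/c² × (1 GeV in J) = 1.78e-27 kg.
Convert the energy scale: 0.590 keV = 5.90e-7 GeV.
Result: 5.90e-7 × 1.78e-27 = 1.05e-33 kg.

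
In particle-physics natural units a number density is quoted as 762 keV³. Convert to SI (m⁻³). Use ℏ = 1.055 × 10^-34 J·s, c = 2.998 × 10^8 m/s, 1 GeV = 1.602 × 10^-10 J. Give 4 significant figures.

9.901 × 10^31 m⁻³

Number density is [L]⁻³ = [E]³/(ℏc)³.
1 GeV³ → 1/(ℏc)³ × (1 GeV in J)³ = 1.299 × 10^47 m⁻³.
Convert the energy scale: 762 keV³ = 7.62 × 10^-16 GeV³.
Result: 7.62 × 10^-16 × 1.299 × 10^47 = 9.901 × 10^31 m⁻³.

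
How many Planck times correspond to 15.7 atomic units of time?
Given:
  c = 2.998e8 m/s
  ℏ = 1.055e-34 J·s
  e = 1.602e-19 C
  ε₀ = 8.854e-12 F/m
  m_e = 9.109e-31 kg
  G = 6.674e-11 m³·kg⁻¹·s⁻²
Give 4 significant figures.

7.055e27

atomic unit of time: τ_au = (4πε₀)²ℏ³/(m_e e⁴) = 2.423e-17 s
Planck time: t_P = √(ℏG/c⁵) = 5.392e-44 s
15.7 × 2.423e-17 / 5.392e-44 = 7.055e27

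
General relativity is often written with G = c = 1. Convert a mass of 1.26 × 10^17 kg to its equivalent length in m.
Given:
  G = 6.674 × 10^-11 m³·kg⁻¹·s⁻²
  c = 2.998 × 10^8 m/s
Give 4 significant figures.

In G = c = 1 units mass has dimensions of length; the conversion factor is G/c².
1.26 × 10^17 kg × (G/c²) = 9.356 × 10^-11 m

9.356 × 10^-11 m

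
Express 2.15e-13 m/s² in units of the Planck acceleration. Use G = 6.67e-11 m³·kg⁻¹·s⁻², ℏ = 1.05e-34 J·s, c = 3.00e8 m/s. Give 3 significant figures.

3.85e-65

Planck acceleration: a_P = √(c⁷/(ℏG)) = 5.59e51 m/s².
2.15e-13 / 5.59e51 = 3.85e-65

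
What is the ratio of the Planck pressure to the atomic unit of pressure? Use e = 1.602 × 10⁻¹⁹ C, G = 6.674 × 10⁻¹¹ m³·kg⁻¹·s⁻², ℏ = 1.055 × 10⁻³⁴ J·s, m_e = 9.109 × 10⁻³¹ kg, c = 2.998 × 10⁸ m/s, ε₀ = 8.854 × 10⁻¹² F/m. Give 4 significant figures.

Planck pressure: p_P = c⁷/(ℏG²) = 4.632 × 10¹¹³ Pa
atomic unit of pressure: P_au = E_h/a₀³ = m_e⁴e¹⁰/((4πε₀)⁵ℏ⁸) = 2.929 × 10¹³ Pa
ratio = 4.632 × 10¹¹³ / 2.929 × 10¹³ = 1.581 × 10¹⁰⁰

1.581 × 10¹⁰⁰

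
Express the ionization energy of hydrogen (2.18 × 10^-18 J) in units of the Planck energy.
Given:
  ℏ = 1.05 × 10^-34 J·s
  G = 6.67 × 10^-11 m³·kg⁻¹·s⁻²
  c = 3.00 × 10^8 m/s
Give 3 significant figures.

Planck energy: E_P = √(ℏc⁵/G) = 1.96 × 10^9 J.
2.18 × 10^-18 / 1.96 × 10^9 = 1.11 × 10^-27

1.11 × 10^-27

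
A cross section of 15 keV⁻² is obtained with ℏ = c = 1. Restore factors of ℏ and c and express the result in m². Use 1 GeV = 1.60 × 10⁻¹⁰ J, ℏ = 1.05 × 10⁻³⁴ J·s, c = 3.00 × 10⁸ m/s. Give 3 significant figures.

5.81 × 10⁻¹⁹ m²

Area is [L]² = [E]⁻²·(ℏc)²; restore (ℏc)².
1 GeV⁻² → (ℏc)² × (1 GeV in J)⁻² = 3.88 × 10⁻³² m².
Convert the energy scale: 15 keV⁻² = 1.50 × 10¹³ GeV⁻².
Result: 1.50 × 10¹³ × 3.88 × 10⁻³² = 5.81 × 10⁻¹⁹ m².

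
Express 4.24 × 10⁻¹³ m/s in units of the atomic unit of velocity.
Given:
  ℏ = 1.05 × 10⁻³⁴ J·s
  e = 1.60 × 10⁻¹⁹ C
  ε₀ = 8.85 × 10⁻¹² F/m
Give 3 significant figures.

1.93 × 10⁻¹⁹

atomic unit of velocity: v_au = e²/(4πε₀ℏ) = 2.19 × 10⁶ m/s.
4.24 × 10⁻¹³ / 2.19 × 10⁶ = 1.93 × 10⁻¹⁹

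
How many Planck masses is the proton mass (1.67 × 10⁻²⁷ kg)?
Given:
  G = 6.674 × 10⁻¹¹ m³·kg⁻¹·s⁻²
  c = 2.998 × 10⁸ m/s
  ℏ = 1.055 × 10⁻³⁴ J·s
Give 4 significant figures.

Planck mass: m_P = √(ℏc/G) = 2.177 × 10⁻⁸ kg.
1.67 × 10⁻²⁷ / 2.177 × 10⁻⁸ = 7.671 × 10⁻²⁰

7.671 × 10⁻²⁰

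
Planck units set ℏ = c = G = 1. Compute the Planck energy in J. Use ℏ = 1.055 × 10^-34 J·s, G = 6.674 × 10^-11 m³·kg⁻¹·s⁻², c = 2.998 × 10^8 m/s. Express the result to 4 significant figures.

The unique combination of the constants set to 1 with dimensions of energy is E_P = √(ℏc⁵/G).
  = √(3.828 × 10^18)
  = 1.957 × 10^9 J

1.957 × 10^9 J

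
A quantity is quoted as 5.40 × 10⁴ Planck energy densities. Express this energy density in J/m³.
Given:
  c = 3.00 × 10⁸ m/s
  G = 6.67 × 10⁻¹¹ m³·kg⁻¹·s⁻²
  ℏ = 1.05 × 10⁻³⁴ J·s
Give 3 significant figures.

2.53 × 10¹¹⁸ J/m³

One Planck energy density: u_P = c⁷/(ℏG²) = 4.68 × 10¹¹³ J/m³.
5.40 × 10⁴ × 4.68 × 10¹¹³ J/m³ = 2.53 × 10¹¹⁸ J/m³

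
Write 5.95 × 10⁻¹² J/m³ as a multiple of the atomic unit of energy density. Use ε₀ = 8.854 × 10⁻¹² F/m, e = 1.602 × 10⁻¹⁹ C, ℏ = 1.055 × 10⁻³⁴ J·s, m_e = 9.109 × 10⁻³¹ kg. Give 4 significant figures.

2.031 × 10⁻²⁵

atomic unit of energy density: u_au = E_h/a₀³ = m_e⁴e¹⁰/((4πε₀)⁵ℏ⁸) = 2.929 × 10¹³ J/m³.
5.95 × 10⁻¹² / 2.929 × 10¹³ = 2.031 × 10⁻²⁵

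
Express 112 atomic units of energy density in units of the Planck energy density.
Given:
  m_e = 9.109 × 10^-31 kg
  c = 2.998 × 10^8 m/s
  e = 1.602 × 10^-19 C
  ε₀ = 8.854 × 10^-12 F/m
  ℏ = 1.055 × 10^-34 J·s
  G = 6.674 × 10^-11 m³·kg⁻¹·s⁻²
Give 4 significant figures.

7.082 × 10^-99

atomic unit of energy density: u_au = E_h/a₀³ = m_e⁴e¹⁰/((4πε₀)⁵ℏ⁸) = 2.929 × 10^13 J/m³
Planck energy density: u_P = c⁷/(ℏG²) = 4.632 × 10^113 J/m³
112 × 2.929 × 10^13 / 4.632 × 10^113 = 7.082 × 10^-99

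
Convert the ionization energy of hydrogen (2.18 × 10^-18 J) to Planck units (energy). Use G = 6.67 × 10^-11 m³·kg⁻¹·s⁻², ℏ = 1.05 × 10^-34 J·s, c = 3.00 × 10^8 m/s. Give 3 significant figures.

Planck energy: E_P = √(ℏc⁵/G) = 1.96 × 10^9 J.
2.18 × 10^-18 / 1.96 × 10^9 = 1.11 × 10^-27

1.11 × 10^-27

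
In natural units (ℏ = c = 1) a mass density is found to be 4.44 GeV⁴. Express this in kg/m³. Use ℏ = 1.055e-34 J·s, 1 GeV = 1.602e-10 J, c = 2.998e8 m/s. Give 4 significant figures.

Mass density is [E]/(c²[L]³) = [E]⁴/(ℏ³c⁵).
1 GeV⁴ → 1/(ℏ³c⁵) × (1 GeV in J)⁴ = 2.316e20 kg/m³.
Result: 4.44 × 2.316e20 = 1.028e21 kg/m³.

1.028e21 kg/m³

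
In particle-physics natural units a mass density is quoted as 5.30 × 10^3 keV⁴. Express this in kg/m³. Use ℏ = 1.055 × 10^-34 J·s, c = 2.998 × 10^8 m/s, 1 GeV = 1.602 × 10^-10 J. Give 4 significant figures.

Mass density is [E]/(c²[L]³) = [E]⁴/(ℏ³c⁵).
1 GeV⁴ → 1/(ℏ³c⁵) × (1 GeV in J)⁴ = 2.316 × 10^20 kg/m³.
Convert the energy scale: 5.30 × 10^3 keV⁴ = 5.30 × 10^-21 GeV⁴.
Result: 5.30 × 10^-21 × 2.316 × 10^20 = 1.227 kg/m³.

1.227 kg/m³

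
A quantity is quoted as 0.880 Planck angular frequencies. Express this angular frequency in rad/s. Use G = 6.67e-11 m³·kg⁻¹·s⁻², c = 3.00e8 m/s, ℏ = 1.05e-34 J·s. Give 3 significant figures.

One Planck angular frequency: ω_P = √(c⁵/(ℏG)) = 1.86e43 rad/s.
0.880 × 1.86e43 rad/s = 1.64e43 rad/s

1.64e43 rad/s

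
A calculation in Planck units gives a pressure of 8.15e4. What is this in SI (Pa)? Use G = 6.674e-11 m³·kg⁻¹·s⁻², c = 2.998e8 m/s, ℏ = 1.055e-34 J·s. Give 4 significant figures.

One Planck pressure: p_P = c⁷/(ℏG²) = 4.632e113 Pa.
8.15e4 × 4.632e113 Pa = 3.775e118 Pa

3.775e118 Pa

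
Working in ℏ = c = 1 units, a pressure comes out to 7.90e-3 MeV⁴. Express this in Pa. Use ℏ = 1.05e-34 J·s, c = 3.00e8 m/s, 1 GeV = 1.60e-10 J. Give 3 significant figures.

Pressure is [E]/[L]³ = [E]⁴/(ℏc)³.
1 GeV⁴ → 1/(ℏc)³ × (1 GeV in J)⁴ = 2.10e37 Pa.
Convert the energy scale: 7.90e-3 MeV⁴ = 7.90e-15 GeV⁴.
Result: 7.90e-15 × 2.10e37 = 1.66e23 Pa.

1.66e23 Pa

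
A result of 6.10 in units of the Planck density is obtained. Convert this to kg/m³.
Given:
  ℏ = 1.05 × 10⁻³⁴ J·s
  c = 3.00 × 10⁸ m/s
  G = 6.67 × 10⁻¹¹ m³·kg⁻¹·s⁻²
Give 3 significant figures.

One Planck density: ρ_P = c⁵/(ℏG²) = 5.20 × 10⁹⁶ kg/m³.
6.10 × 5.20 × 10⁹⁶ kg/m³ = 3.17 × 10⁹⁷ kg/m³

3.17 × 10⁹⁷ kg/m³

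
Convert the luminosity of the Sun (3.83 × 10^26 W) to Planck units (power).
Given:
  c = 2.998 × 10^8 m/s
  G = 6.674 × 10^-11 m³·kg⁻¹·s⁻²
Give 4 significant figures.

Planck power: P_P = c⁵/G = 3.629 × 10^52 W.
3.83 × 10^26 / 3.629 × 10^52 = 1.055 × 10^-26

1.055 × 10^-26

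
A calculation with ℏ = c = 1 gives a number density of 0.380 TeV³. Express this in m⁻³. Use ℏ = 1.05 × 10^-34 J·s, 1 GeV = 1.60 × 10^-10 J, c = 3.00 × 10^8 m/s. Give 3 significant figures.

4.98 × 10^55 m⁻³

Number density is [L]⁻³ = [E]³/(ℏc)³.
1 GeV³ → 1/(ℏc)³ × (1 GeV in J)³ = 1.31 × 10^47 m⁻³.
Convert the energy scale: 0.380 TeV³ = 3.80 × 10^8 GeV³.
Result: 3.80 × 10^8 × 1.31 × 10^47 = 4.98 × 10^55 m⁻³.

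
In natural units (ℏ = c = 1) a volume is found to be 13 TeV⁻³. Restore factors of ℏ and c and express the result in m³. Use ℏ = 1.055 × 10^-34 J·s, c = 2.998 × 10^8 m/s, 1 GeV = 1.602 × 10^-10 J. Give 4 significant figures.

Volume is [L]³ = [E]⁻³·(ℏc)³.
1 GeV⁻³ → (ℏc)³ × (1 GeV in J)⁻³ = 7.696 × 10^-48 m³.
Convert the energy scale: 13 TeV⁻³ = 1.30 × 10^-8 GeV⁻³.
Result: 1.30 × 10^-8 × 7.696 × 10^-48 = 1.000 × 10^-55 m³.

1.000 × 10^-55 m³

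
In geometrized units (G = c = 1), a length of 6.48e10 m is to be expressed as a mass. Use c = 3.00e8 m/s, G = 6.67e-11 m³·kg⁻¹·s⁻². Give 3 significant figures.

8.74e37 kg

Length → mass via c²/G.
6.48e10 m × (c²/G) = 8.74e37 kg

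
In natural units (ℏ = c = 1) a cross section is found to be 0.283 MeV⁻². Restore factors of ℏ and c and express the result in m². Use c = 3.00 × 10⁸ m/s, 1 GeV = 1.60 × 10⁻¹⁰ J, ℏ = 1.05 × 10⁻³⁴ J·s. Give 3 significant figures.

Area is [L]² = [E]⁻²·(ℏc)²; restore (ℏc)².
1 GeV⁻² → (ℏc)² × (1 GeV in J)⁻² = 3.88 × 10⁻³² m².
Convert the energy scale: 0.283 MeV⁻² = 2.83 × 10⁵ GeV⁻².
Result: 2.83 × 10⁵ × 3.88 × 10⁻³² = 1.10 × 10⁻²⁶ m².

1.10 × 10⁻²⁶ m²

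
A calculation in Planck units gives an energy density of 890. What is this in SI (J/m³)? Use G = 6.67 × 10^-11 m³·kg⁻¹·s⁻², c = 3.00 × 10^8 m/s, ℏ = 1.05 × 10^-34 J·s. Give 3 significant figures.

4.17 × 10^116 J/m³

One Planck energy density: u_P = c⁷/(ℏG²) = 4.68 × 10^113 J/m³.
890 × 4.68 × 10^113 J/m³ = 4.17 × 10^116 J/m³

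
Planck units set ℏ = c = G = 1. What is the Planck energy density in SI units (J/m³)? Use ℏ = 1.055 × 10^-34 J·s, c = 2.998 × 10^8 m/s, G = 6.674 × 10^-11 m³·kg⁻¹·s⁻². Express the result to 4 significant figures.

The unique combination of the constants set to 1 with dimensions of energy density is u_P = c⁷/(ℏG²).
  = 2.177 × 10^59 / 4.699 × 10^-55
  = 4.632 × 10^113 J/m³

4.632 × 10^113 J/m³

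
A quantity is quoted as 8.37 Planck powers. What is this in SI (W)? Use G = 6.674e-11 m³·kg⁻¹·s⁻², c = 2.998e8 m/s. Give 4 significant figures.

One Planck power: P_P = c⁵/G = 3.629e52 W.
8.37 × 3.629e52 W = 3.037e53 W

3.037e53 W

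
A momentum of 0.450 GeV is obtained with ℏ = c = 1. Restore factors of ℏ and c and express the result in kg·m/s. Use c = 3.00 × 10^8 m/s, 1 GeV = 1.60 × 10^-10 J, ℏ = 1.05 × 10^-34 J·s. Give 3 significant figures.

2.40 × 10^-19 kg·m/s

Momentum is [E]/c; divide by c.
1 GeV → 1/c × (1 GeV in J) = 5.33 × 10^-19 kg·m/s.
Result: 0.450 × 5.33 × 10^-19 = 2.40 × 10^-19 kg·m/s.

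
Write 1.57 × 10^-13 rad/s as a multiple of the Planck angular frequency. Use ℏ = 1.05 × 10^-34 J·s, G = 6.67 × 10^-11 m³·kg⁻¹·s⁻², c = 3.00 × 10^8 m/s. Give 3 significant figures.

8.43 × 10^-57

Planck angular frequency: ω_P = √(c⁵/(ℏG)) = 1.86 × 10^43 rad/s.
1.57 × 10^-13 / 1.86 × 10^43 = 8.43 × 10^-57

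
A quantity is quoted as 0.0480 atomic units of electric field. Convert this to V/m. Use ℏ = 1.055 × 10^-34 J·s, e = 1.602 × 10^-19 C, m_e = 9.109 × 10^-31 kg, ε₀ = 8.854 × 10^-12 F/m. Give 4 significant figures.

2.463 × 10^10 V/m

One atomic unit of electric field: E_au = E_h/(e a₀) = m_e²e⁵/((4πε₀)³ℏ⁴) = 5.131 × 10^11 V/m.
0.0480 × 5.131 × 10^11 V/m = 2.463 × 10^10 V/m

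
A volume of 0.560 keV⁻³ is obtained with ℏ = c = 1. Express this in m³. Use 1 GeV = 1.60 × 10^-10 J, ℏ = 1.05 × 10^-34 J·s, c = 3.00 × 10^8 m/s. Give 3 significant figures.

Volume is [L]³ = [E]⁻³·(ℏc)³.
1 GeV⁻³ → (ℏc)³ × (1 GeV in J)⁻³ = 7.63 × 10^-48 m³.
Convert the energy scale: 0.560 keV⁻³ = 5.60 × 10^17 GeV⁻³.
Result: 5.60 × 10^17 × 7.63 × 10^-48 = 4.27 × 10^-30 m³.

4.27 × 10^-30 m³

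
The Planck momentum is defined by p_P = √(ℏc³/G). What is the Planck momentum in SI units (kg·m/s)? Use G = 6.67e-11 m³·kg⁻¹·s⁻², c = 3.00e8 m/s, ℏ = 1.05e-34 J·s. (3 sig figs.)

p_P = √(ℏc³/G)
  = √(42.5)
  = 6.52 kg·m/s

6.52 kg·m/s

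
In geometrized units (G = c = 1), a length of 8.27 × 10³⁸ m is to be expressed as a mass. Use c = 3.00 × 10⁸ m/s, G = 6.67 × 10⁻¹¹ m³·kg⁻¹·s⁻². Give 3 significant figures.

1.12 × 10⁶⁶ kg

Length → mass via c²/G.
8.27 × 10³⁸ m × (c²/G) = 1.12 × 10⁶⁶ kg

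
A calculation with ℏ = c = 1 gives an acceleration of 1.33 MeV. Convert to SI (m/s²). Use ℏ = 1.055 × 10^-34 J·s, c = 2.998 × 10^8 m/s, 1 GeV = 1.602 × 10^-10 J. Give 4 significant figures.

6.055 × 10^29 m/s²

Acceleration is [L]/[T]² = c·[E]/ℏ.
1 GeV → c/ℏ × (1 GeV in J) = 4.552 × 10^32 m/s².
Convert the energy scale: 1.33 MeV = 1.33 × 10^-3 GeV.
Result: 1.33 × 10^-3 × 4.552 × 10^32 = 6.055 × 10^29 m/s².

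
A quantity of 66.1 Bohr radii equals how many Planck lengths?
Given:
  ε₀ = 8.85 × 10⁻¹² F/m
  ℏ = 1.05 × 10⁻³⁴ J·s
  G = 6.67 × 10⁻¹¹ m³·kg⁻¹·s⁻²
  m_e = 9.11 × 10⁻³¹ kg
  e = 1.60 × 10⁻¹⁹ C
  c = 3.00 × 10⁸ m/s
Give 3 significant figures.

2.16 × 10²⁶

Bohr radius: a₀ = 4πε₀ℏ²/(m_e e²) = 5.26 × 10⁻¹¹ m
Planck length: ℓ_P = √(ℏG/c³) = 1.61 × 10⁻³⁵ m
66.1 × 5.26 × 10⁻¹¹ / 1.61 × 10⁻³⁵ = 2.16 × 10²⁶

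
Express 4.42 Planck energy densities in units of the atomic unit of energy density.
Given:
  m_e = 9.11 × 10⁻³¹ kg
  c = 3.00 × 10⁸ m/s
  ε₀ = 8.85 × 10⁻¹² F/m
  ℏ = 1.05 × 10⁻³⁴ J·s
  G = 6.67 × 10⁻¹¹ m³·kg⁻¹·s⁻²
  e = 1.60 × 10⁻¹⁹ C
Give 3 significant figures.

6.87 × 10¹⁰⁰

Planck energy density: u_P = c⁷/(ℏG²) = 4.68 × 10¹¹³ J/m³
atomic unit of energy density: u_au = E_h/a₀³ = m_e⁴e¹⁰/((4πε₀)⁵ℏ⁸) = 3.01 × 10¹³ J/m³
4.42 × 4.68 × 10¹¹³ / 3.01 × 10¹³ = 6.87 × 10¹⁰⁰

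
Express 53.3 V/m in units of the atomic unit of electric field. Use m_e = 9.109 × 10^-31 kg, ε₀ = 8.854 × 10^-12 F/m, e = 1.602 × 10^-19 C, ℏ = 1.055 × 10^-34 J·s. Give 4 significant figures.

1.039 × 10^-10

atomic unit of electric field: E_au = E_h/(e a₀) = m_e²e⁵/((4πε₀)³ℏ⁴) = 5.131 × 10^11 V/m.
53.3 / 5.131 × 10^11 = 1.039 × 10^-10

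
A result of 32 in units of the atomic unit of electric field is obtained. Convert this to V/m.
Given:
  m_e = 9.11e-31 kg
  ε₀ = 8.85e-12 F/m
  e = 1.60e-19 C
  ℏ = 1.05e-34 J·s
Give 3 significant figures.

1.67e13 V/m

One atomic unit of electric field: E_au = E_h/(e a₀) = m_e²e⁵/((4πε₀)³ℏ⁴) = 5.20e11 V/m.
32 × 5.20e11 V/m = 1.67e13 V/m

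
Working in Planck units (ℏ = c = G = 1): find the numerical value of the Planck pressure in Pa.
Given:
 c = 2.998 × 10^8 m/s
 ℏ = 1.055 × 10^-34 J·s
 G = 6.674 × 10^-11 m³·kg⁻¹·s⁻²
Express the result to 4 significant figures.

The unique combination of the constants set to 1 with dimensions of pressure is p_P = c⁷/(ℏG²).
  = 2.177 × 10^59 / 4.699 × 10^-55
  = 4.632 × 10^113 Pa

4.632 × 10^113 Pa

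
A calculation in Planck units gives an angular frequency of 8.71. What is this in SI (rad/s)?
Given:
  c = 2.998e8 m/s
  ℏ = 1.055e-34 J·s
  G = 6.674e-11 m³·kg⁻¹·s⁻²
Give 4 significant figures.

1.615e44 rad/s

One Planck angular frequency: ω_P = √(c⁵/(ℏG)) = 1.855e43 rad/s.
8.71 × 1.855e43 rad/s = 1.615e44 rad/s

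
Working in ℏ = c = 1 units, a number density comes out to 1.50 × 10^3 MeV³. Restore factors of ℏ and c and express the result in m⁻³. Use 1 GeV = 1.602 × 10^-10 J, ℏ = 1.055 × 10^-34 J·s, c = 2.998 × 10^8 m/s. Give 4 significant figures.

1.949 × 10^41 m⁻³

Number density is [L]⁻³ = [E]³/(ℏc)³.
1 GeV³ → 1/(ℏc)³ × (1 GeV in J)³ = 1.299 × 10^47 m⁻³.
Convert the energy scale: 1.50 × 10^3 MeV³ = 1.50 × 10^-6 GeV³.
Result: 1.50 × 10^-6 × 1.299 × 10^47 = 1.949 × 10^41 m⁻³.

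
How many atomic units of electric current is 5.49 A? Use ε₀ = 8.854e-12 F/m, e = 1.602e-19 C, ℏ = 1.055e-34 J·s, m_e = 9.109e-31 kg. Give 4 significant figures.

atomic unit of electric current: I_au = e E_h/ℏ = m_e e⁵/((4πε₀)²ℏ³) = 6.612e-3 A.
5.49 / 6.612e-3 = 830.3

830.3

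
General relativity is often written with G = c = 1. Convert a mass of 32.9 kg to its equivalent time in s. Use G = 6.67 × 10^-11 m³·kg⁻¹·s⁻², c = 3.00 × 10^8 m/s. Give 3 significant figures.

Mass → time via G/c³.
32.9 kg × (G/c³) = 8.13 × 10^-35 s

8.13 × 10^-35 s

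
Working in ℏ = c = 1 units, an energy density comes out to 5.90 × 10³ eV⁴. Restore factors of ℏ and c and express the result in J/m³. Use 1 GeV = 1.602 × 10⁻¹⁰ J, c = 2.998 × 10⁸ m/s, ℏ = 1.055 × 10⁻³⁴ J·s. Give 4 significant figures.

[E]/[L]³ = [E]⁴/(ℏc)³; restore (ℏc)⁻³.
1 GeV⁴ → 1/(ℏc)³ × (1 GeV in J)⁴ = 2.082 × 10³⁷ J/m³.
Convert the energy scale: 5.90 × 10³ eV⁴ = 5.90 × 10⁻³³ GeV⁴.
Result: 5.90 × 10⁻³³ × 2.082 × 10³⁷ = 1.228 × 10⁵ J/m³.

1.228 × 10⁵ J/m³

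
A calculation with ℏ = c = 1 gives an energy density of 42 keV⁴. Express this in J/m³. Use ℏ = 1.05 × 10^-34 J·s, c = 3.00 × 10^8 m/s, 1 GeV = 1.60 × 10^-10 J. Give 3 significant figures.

[E]/[L]³ = [E]⁴/(ℏc)³; restore (ℏc)⁻³.
1 GeV⁴ → 1/(ℏc)³ × (1 GeV in J)⁴ = 2.10 × 10^37 J/m³.
Convert the energy scale: 42 keV⁴ = 4.20 × 10^-23 GeV⁴.
Result: 4.20 × 10^-23 × 2.10 × 10^37 = 8.81 × 10^14 J/m³.

8.81 × 10^14 J/m³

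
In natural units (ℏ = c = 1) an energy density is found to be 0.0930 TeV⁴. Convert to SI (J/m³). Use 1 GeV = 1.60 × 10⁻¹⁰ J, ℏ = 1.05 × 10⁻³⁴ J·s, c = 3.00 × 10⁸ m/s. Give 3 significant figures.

1.95 × 10⁴⁸ J/m³

[E]/[L]³ = [E]⁴/(ℏc)³; restore (ℏc)⁻³.
1 GeV⁴ → 1/(ℏc)³ × (1 GeV in J)⁴ = 2.10 × 10³⁷ J/m³.
Convert the energy scale: 0.0930 TeV⁴ = 9.30 × 10¹⁰ GeV⁴.
Result: 9.30 × 10¹⁰ × 2.10 × 10³⁷ = 1.95 × 10⁴⁸ J/m³.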